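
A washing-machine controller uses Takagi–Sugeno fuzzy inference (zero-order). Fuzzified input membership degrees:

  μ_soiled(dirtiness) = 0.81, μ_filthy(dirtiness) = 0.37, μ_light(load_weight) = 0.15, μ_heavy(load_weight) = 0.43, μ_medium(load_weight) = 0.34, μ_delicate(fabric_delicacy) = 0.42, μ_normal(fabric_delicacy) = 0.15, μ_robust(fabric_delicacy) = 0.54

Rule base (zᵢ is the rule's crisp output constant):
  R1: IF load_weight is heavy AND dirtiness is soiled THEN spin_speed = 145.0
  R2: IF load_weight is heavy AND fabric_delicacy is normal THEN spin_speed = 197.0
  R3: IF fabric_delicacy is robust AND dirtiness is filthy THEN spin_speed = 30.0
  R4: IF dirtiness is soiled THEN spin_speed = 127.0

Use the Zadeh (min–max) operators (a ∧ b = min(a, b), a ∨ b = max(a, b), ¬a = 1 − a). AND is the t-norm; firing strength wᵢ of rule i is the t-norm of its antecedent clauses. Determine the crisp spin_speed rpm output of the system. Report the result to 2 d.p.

116.97

R1 (z=145.0): heavy=0.43, soiled=0.81; AND[min(a, b)] → w = 0.43
R2 (z=197.0): heavy=0.43, normal=0.15; AND[min(a, b)] → w = 0.15
R3 (z=30.0): robust=0.54, filthy=0.37; AND[min(a, b)] → w = 0.37
R4 (z=127.0): soiled=0.81 → w = 0.81
Weighted average = (0.43·145.0 + 0.15·197.0 + 0.37·30.0 + 0.81·127.0) / (0.43 + 0.15 + 0.37 + 0.81)
  = 205.8700 / 1.7600 = 116.97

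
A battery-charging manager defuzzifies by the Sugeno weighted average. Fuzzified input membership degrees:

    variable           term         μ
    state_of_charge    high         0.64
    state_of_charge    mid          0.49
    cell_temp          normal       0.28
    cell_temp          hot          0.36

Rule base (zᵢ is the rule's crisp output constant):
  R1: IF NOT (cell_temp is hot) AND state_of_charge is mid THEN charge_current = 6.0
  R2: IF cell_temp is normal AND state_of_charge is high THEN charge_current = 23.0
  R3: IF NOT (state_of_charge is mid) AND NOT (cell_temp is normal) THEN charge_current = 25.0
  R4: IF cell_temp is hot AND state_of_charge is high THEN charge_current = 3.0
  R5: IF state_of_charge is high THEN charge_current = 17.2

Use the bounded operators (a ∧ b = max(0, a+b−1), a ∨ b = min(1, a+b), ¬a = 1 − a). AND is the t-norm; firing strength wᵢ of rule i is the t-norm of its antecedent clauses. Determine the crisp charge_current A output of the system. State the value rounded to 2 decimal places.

R1 (z=6.0): ¬hot=1−0.36=0.64, mid=0.49; AND[max(0, a+b−1)] → w = 0.13
R2 (z=23.0): normal=0.28, high=0.64; AND[max(0, a+b−1)] → w = 0.00
R3 (z=25.0): ¬mid=1−0.49=0.51, ¬normal=1−0.28=0.72; AND[max(0, a+b−1)] → w = 0.23
R4 (z=3.0): hot=0.36, high=0.64; AND[max(0, a+b−1)] → w = 0.00
R5 (z=17.2): high=0.64 → w = 0.64
Weighted average = (0.13·6.0 + 0.00·23.0 + 0.23·25.0 + 0.00·3.0 + 0.64·17.2) / (0.13 + 0.00 + 0.23 + 0.00 + 0.64)
  = 17.5380 / 1.0000 = 17.54

17.54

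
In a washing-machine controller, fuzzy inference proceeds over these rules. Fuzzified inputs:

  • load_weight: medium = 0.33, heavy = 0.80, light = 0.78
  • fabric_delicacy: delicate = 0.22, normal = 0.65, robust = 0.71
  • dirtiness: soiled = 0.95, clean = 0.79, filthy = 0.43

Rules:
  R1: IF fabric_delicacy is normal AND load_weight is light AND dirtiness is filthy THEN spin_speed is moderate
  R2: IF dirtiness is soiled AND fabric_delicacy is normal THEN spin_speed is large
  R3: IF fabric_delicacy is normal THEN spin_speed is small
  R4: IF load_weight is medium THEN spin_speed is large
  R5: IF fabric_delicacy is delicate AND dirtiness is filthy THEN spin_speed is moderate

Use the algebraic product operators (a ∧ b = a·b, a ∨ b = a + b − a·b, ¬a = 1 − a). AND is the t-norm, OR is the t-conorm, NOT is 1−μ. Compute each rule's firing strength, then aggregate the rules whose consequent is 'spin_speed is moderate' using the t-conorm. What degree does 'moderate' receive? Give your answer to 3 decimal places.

0.292

R1: normal=0.65, light=0.78, filthy=0.43; AND[a·b] → w = 0.2180
R2: soiled=0.95, normal=0.65; AND[a·b] → w = 0.6175
R3: normal=0.65 → w = 0.6500
R4: medium=0.33 → w = 0.3300
R5: delicate=0.22, filthy=0.43; AND[a·b] → w = 0.0946
Rules with consequent 'moderate': {R1, R5} → strengths 0.2180, 0.0946
Aggregate via t-conorm [a + b − a·b]: 0.2920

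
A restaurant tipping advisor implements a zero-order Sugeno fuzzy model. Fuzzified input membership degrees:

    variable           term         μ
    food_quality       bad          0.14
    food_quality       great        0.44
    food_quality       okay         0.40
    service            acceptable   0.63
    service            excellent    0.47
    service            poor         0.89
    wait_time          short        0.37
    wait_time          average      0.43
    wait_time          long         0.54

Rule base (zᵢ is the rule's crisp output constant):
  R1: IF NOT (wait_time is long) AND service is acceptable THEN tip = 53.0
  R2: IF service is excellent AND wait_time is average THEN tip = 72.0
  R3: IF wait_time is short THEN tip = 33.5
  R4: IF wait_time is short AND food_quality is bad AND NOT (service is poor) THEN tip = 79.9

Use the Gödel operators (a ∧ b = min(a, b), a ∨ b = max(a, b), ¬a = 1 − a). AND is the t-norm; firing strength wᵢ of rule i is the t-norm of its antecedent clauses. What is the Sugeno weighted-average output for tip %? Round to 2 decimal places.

55.86

R1 (z=53.0): ¬long=1−0.54=0.46, acceptable=0.63; AND[min(a, b)] → w = 0.46
R2 (z=72.0): excellent=0.47, average=0.43; AND[min(a, b)] → w = 0.43
R3 (z=33.5): short=0.37 → w = 0.37
R4 (z=79.9): short=0.37, bad=0.14, ¬poor=1−0.89=0.11; AND[min(a, b)] → w = 0.11
Weighted average = (0.46·53.0 + 0.43·72.0 + 0.37·33.5 + 0.11·79.9) / (0.46 + 0.43 + 0.37 + 0.11)
  = 76.5240 / 1.3700 = 55.86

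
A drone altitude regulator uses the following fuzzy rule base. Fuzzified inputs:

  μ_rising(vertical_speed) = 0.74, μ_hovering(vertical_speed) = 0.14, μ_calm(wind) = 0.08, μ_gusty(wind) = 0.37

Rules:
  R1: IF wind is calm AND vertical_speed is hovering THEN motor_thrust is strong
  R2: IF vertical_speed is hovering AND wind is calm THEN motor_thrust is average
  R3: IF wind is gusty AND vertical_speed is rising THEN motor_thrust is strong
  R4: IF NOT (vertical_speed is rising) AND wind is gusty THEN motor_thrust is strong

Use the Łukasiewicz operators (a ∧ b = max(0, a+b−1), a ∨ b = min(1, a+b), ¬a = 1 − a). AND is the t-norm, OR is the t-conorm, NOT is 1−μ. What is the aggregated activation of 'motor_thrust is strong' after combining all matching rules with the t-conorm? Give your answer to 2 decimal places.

R1: calm=0.08, hovering=0.14; AND[max(0, a+b−1)] → w = 0.00
R2: hovering=0.14, calm=0.08; AND[max(0, a+b−1)] → w = 0.00
R3: gusty=0.37, rising=0.74; AND[max(0, a+b−1)] → w = 0.11
R4: ¬rising=1−0.74=0.26, gusty=0.37; AND[max(0, a+b−1)] → w = 0.00
Rules with consequent 'strong': {R1, R3, R4} → strengths 0.00, 0.11, 0.00
Aggregate via t-conorm [min(1, a+b)]: 0.11

0.11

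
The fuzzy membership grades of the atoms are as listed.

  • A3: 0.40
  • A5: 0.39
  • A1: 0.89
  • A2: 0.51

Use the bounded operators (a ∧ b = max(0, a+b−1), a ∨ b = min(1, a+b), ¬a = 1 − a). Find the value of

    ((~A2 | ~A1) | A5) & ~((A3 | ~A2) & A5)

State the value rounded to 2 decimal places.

0.71

~A2 = 1 − 0.51 = 0.49
~A1 = 1 − 0.89 = 0.11
~A2 | ~A1 = min(1, a+b) on (0.49, 0.11) = 0.60
(~A2 | ~A1) | A5 = min(1, a+b) on (0.60, 0.39) = 0.99
~A2 = 1 − 0.51 = 0.49
A3 | ~A2 = min(1, a+b) on (0.40, 0.49) = 0.89
(A3 | ~A2) & A5 = max(0, a+b−1) on (0.89, 0.39) = 0.28
~((A3 | ~A2) & A5) = 1 − 0.28 = 0.72
((~A2 | ~A1) | A5) & ~((A3 | ~A2) & A5) = max(0, a+b−1) on (0.99, 0.72) = 0.71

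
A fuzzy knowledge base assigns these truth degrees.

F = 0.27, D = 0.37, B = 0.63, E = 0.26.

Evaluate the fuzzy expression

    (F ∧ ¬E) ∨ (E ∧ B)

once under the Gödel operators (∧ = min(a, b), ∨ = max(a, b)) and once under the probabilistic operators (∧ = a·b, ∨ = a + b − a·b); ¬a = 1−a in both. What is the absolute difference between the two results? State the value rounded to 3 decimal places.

Under Gödel:
  ¬E = 1 − 0.26 = 0.74
  F ∧ ¬E = min(a, b) on (0.27, 0.74) = 0.27
  E ∧ B = min(a, b) on (0.26, 0.63) = 0.26
  (F ∧ ¬E) ∨ (E ∧ B) = max(a, b) on (0.27, 0.26) = 0.27
  → value = 0.2700
Under probabilistic:
  ¬E = 1 − 0.2600 = 0.7400
  F ∧ ¬E = a·b on (0.2700, 0.7400) = 0.1998
  E ∧ B = a·b on (0.2600, 0.6300) = 0.1638
  (F ∧ ¬E) ∨ (E ∧ B) = a + b − a·b on (0.1998, 0.1638) = 0.3309
  → value = 0.3309
|0.2700 − 0.3309| = 0.061

0.061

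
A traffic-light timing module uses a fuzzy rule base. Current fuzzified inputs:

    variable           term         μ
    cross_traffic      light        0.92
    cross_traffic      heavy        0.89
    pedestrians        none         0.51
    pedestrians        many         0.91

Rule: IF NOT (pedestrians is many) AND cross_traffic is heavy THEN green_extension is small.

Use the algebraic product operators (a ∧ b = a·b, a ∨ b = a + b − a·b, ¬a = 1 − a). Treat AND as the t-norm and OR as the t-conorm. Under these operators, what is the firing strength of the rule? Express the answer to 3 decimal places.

firing strength: ¬many=1−0.91=0.09, heavy=0.89; AND[a·b] → w = 0.0801

0.080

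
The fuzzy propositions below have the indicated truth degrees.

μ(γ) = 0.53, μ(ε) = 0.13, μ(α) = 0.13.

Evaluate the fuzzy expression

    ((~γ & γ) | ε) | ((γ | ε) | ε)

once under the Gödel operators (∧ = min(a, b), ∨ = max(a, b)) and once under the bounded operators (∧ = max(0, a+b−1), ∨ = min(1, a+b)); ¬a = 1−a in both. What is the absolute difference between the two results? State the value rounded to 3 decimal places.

0.390

Under Gödel:
  ~γ = 1 − 0.53 = 0.47
  ~γ & γ = min(a, b) on (0.47, 0.53) = 0.47
  (~γ & γ) | ε = max(a, b) on (0.47, 0.13) = 0.47
  γ | ε = max(a, b) on (0.53, 0.13) = 0.53
  (γ | ε) | ε = max(a, b) on (0.53, 0.13) = 0.53
  ((~γ & γ) | ε) | ((γ | ε) | ε) = max(a, b) on (0.47, 0.53) = 0.53
  → value = 0.5300
Under bounded:
  ~γ = 1 − 0.53 = 0.47
  ~γ & γ = max(0, a+b−1) on (0.47, 0.53) = 0.00
  (~γ & γ) | ε = min(1, a+b) on (0.00, 0.13) = 0.13
  γ | ε = min(1, a+b) on (0.53, 0.13) = 0.66
  (γ | ε) | ε = min(1, a+b) on (0.66, 0.13) = 0.79
  ((~γ & γ) | ε) | ((γ | ε) | ε) = min(1, a+b) on (0.13, 0.79) = 0.92
  → value = 0.9200
|0.5300 − 0.9200| = 0.390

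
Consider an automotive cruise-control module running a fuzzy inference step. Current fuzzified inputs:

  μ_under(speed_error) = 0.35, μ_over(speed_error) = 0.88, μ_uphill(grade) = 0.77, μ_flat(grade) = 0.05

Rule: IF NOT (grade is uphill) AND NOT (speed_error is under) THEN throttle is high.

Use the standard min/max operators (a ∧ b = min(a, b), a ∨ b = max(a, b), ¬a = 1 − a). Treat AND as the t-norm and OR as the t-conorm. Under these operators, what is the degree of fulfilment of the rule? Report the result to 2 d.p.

firing strength: ¬uphill=1−0.77=0.23, ¬under=1−0.35=0.65; AND[min(a, b)] → w = 0.23

0.23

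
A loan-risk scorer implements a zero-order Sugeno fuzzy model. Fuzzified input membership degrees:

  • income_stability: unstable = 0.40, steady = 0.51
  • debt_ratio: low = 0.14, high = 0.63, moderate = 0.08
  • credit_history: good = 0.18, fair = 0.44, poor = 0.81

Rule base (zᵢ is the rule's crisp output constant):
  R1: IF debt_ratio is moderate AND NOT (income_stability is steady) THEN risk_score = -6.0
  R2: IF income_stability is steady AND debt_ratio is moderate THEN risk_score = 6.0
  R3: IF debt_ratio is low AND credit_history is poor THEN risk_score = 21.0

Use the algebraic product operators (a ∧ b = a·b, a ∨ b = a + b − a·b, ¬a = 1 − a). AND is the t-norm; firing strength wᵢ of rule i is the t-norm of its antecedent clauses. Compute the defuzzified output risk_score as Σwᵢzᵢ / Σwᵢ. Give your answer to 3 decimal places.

12.363

R1 (z=-6.0): moderate=0.08, ¬steady=1−0.51=0.49; AND[a·b] → w = 0.0392
R2 (z=6.0): steady=0.51, moderate=0.08; AND[a·b] → w = 0.0408
R3 (z=21.0): low=0.14, poor=0.81; AND[a·b] → w = 0.1134
Weighted average = (0.0392·-6.0 + 0.0408·6.0 + 0.1134·21.0) / (0.0392 + 0.0408 + 0.1134)
  = 2.3910 / 0.1934 = 12.363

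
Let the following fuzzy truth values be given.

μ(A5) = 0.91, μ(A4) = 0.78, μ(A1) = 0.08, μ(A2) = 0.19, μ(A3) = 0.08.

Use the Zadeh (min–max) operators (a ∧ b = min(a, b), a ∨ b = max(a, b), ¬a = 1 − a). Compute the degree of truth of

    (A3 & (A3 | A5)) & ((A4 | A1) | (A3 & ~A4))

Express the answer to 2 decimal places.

0.08

A3 | A5 = max(a, b) on (0.08, 0.91) = 0.91
A3 & (A3 | A5) = min(a, b) on (0.08, 0.91) = 0.08
A4 | A1 = max(a, b) on (0.78, 0.08) = 0.78
~A4 = 1 − 0.78 = 0.22
A3 & ~A4 = min(a, b) on (0.08, 0.22) = 0.08
(A4 | A1) | (A3 & ~A4) = max(a, b) on (0.78, 0.08) = 0.78
(A3 & (A3 | A5)) & ((A4 | A1) | (A3 & ~A4)) = min(a, b) on (0.08, 0.78) = 0.08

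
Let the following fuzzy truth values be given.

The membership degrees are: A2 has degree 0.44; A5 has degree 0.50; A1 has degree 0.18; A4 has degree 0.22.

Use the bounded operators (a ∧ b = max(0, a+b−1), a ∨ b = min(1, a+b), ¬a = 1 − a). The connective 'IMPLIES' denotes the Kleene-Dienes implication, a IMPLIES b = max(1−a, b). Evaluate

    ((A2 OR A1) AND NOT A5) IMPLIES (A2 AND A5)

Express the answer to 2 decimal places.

A2 OR A1 = min(1, a+b) on (0.44, 0.18) = 0.62
NOT A5 = 1 − 0.50 = 0.50
(A2 OR A1) AND NOT A5 = max(0, a+b−1) on (0.62, 0.50) = 0.12
A2 AND A5 = max(0, a+b−1) on (0.44, 0.50) = 0.00
((A2 OR A1) AND NOT A5) IMPLIES (A2 AND A5)  [Kleene-Dienes: max(1−a, b)] with a=0.12, b=0.00 → 0.88

0.88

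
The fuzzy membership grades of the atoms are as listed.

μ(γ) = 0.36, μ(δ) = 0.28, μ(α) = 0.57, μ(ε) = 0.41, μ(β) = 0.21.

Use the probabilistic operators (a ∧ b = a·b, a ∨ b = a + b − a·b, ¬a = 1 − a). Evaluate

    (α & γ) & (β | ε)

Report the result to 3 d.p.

α & γ = a·b on (0.5700, 0.3600) = 0.2052
β | ε = a + b − a·b on (0.2100, 0.4100) = 0.5339
(α & γ) & (β | ε) = a·b on (0.2052, 0.5339) = 0.1096

0.110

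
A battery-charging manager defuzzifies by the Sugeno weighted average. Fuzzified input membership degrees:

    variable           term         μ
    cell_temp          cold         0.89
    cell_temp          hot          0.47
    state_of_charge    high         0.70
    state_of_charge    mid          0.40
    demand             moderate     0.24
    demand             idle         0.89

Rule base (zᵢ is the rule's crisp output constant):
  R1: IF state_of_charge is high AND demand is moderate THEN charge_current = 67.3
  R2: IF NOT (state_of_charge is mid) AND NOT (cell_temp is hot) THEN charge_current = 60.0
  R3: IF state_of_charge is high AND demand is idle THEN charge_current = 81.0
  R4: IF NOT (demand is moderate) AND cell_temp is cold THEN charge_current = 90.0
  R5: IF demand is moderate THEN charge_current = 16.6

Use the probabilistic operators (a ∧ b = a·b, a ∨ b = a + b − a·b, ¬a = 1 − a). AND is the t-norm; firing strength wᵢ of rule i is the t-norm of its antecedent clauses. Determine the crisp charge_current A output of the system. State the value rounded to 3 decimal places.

71.941

R1 (z=67.3): high=0.70, moderate=0.24; AND[a·b] → w = 0.1680
R2 (z=60.0): ¬mid=1−0.40=0.60, ¬hot=1−0.47=0.53; AND[a·b] → w = 0.3180
R3 (z=81.0): high=0.70, idle=0.89; AND[a·b] → w = 0.6230
R4 (z=90.0): ¬moderate=1−0.24=0.76, cold=0.89; AND[a·b] → w = 0.6764
R5 (z=16.6): moderate=0.24 → w = 0.2400
Weighted average = (0.1680·67.3 + 0.3180·60.0 + 0.6230·81.0 + 0.6764·90.0 + 0.2400·16.6) / (0.1680 + 0.3180 + 0.6230 + 0.6764 + 0.2400)
  = 145.7094 / 2.0254 = 71.941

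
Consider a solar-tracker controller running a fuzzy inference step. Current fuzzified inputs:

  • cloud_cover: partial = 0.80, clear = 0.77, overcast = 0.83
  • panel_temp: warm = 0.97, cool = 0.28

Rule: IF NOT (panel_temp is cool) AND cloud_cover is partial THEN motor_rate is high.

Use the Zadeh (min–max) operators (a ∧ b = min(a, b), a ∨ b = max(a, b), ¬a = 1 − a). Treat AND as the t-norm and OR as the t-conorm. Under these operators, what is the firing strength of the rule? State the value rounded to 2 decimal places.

0.72

firing strength: ¬cool=1−0.28=0.72, partial=0.80; AND[min(a, b)] → w = 0.72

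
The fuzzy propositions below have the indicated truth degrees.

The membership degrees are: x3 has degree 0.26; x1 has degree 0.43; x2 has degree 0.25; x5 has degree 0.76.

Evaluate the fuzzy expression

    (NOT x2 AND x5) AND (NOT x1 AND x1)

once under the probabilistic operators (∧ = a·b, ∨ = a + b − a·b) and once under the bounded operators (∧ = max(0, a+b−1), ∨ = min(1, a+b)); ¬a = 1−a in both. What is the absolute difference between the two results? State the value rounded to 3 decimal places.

0.140

Under probabilistic:
  NOT x2 = 1 − 0.2500 = 0.7500
  NOT x2 AND x5 = a·b on (0.7500, 0.7600) = 0.5700
  NOT x1 = 1 − 0.4300 = 0.5700
  NOT x1 AND x1 = a·b on (0.5700, 0.4300) = 0.2451
  (NOT x2 AND x5) AND (NOT x1 AND x1) = a·b on (0.5700, 0.2451) = 0.1397
  → value = 0.1397
Under bounded:
  NOT x2 = 1 − 0.25 = 0.75
  NOT x2 AND x5 = max(0, a+b−1) on (0.75, 0.76) = 0.51
  NOT x1 = 1 − 0.43 = 0.57
  NOT x1 AND x1 = max(0, a+b−1) on (0.57, 0.43) = 0.00
  (NOT x2 AND x5) AND (NOT x1 AND x1) = max(0, a+b−1) on (0.51, 0.00) = 0.00
  → value = 0.0000
|0.1397 − 0.0000| = 0.140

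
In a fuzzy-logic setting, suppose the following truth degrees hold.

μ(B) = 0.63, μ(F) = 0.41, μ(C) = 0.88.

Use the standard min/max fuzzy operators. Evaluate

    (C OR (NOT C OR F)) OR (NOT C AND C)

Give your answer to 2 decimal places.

0.88

NOT C = 1 − 0.88 = 0.12
NOT C OR F = max(a, b) on (0.12, 0.41) = 0.41
C OR (NOT C OR F) = max(a, b) on (0.88, 0.41) = 0.88
NOT C = 1 − 0.88 = 0.12
NOT C AND C = min(a, b) on (0.12, 0.88) = 0.12
(C OR (NOT C OR F)) OR (NOT C AND C) = max(a, b) on (0.88, 0.12) = 0.88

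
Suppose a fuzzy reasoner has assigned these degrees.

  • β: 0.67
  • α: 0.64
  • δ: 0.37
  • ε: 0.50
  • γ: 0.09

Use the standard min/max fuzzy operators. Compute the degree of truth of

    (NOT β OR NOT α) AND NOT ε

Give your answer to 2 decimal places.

0.36

NOT β = 1 − 0.67 = 0.33
NOT α = 1 − 0.64 = 0.36
NOT β OR NOT α = max(a, b) on (0.33, 0.36) = 0.36
NOT ε = 1 − 0.50 = 0.50
(NOT β OR NOT α) AND NOT ε = min(a, b) on (0.36, 0.50) = 0.36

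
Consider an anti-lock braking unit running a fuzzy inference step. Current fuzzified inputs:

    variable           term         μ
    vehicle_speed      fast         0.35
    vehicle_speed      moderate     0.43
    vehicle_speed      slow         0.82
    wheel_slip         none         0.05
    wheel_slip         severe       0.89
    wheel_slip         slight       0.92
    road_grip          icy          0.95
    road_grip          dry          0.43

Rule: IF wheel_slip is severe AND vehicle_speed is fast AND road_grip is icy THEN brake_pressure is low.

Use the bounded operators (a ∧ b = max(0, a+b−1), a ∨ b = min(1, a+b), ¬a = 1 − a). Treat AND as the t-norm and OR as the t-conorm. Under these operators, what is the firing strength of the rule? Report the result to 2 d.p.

0.19

firing strength: severe=0.89, fast=0.35, icy=0.95; AND[max(0, a+b−1)] → w = 0.19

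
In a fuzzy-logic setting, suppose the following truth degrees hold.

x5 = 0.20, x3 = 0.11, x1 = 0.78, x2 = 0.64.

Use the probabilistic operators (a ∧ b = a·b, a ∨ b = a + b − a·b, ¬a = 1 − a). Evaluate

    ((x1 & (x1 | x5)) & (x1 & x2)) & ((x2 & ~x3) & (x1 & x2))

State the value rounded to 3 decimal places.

0.091

x1 | x5 = a + b − a·b on (0.7800, 0.2000) = 0.8240
x1 & (x1 | x5) = a·b on (0.7800, 0.8240) = 0.6427
x1 & x2 = a·b on (0.7800, 0.6400) = 0.4992
(x1 & (x1 | x5)) & (x1 & x2) = a·b on (0.6427, 0.4992) = 0.3208
~x3 = 1 − 0.1100 = 0.8900
x2 & ~x3 = a·b on (0.6400, 0.8900) = 0.5696
x1 & x2 = a·b on (0.7800, 0.6400) = 0.4992
(x2 & ~x3) & (x1 & x2) = a·b on (0.5696, 0.4992) = 0.2843
((x1 & (x1 | x5)) & (x1 & x2)) & ((x2 & ~x3) & (x1 & x2)) = a·b on (0.3208, 0.2843) = 0.0912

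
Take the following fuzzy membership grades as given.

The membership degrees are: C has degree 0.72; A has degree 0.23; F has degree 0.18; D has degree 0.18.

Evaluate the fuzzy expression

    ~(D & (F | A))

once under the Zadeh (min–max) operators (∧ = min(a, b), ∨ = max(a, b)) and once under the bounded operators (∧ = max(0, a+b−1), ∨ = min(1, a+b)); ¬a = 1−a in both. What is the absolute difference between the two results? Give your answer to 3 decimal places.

0.180

Under Zadeh (min–max):
  F | A = max(a, b) on (0.18, 0.23) = 0.23
  D & (F | A) = min(a, b) on (0.18, 0.23) = 0.18
  ~(D & (F | A)) = 1 − 0.18 = 0.82
  → value = 0.8200
Under bounded:
  F | A = min(1, a+b) on (0.18, 0.23) = 0.41
  D & (F | A) = max(0, a+b−1) on (0.18, 0.41) = 0.00
  ~(D & (F | A)) = 1 − 0.00 = 1.00
  → value = 1.0000
|0.8200 − 1.0000| = 0.180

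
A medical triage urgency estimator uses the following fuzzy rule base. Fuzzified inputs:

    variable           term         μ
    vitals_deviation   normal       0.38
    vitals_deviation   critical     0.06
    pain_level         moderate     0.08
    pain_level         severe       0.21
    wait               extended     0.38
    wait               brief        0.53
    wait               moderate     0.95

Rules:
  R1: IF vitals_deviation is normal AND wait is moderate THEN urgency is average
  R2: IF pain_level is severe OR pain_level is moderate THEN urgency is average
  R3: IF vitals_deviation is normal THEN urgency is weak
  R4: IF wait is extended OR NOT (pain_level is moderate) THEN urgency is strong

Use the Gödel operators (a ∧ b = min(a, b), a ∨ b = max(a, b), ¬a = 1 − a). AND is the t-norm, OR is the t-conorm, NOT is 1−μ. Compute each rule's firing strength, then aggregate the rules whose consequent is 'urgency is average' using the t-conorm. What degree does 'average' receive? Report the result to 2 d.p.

R1: normal=0.38, moderate=0.95; AND[min(a, b)] → w = 0.38
R2: severe=0.21, moderate=0.08; OR[max(a, b)] → w = 0.21
R3: normal=0.38 → w = 0.38
R4: extended=0.38, ¬moderate=1−0.08=0.92; OR[max(a, b)] → w = 0.92
Rules with consequent 'average': {R1, R2} → strengths 0.38, 0.21
Aggregate via t-conorm [max(a, b)]: 0.38

0.38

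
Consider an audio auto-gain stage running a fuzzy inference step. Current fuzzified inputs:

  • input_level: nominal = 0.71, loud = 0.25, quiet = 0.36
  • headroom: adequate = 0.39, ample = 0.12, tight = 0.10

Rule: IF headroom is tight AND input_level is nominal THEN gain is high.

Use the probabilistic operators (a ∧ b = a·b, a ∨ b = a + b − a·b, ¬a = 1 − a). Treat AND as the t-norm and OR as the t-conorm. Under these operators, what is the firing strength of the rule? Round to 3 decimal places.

firing strength: tight=0.10, nominal=0.71; AND[a·b] → w = 0.0710

0.071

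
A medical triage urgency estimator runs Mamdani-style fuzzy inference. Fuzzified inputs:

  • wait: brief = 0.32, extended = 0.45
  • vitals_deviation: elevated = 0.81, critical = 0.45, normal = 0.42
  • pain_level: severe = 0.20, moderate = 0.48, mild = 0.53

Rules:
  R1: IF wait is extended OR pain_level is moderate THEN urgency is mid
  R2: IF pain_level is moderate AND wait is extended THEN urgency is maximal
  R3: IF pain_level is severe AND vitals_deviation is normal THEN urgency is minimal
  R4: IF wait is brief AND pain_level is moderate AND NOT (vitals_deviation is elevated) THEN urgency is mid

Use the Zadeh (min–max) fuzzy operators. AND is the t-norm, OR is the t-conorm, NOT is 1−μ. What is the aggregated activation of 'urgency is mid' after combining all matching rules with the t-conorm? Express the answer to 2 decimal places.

R1: extended=0.45, moderate=0.48; OR[max(a, b)] → w = 0.48
R2: moderate=0.48, extended=0.45; AND[min(a, b)] → w = 0.45
R3: severe=0.20, normal=0.42; AND[min(a, b)] → w = 0.20
R4: brief=0.32, moderate=0.48, ¬elevated=1−0.81=0.19; AND[min(a, b)] → w = 0.19
Rules with consequent 'mid': {R1, R4} → strengths 0.48, 0.19
Aggregate via t-conorm [max(a, b)]: 0.48

0.48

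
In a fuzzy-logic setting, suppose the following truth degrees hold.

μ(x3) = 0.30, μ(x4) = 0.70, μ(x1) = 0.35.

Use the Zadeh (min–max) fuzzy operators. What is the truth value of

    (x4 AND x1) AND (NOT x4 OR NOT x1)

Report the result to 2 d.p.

x4 AND x1 = min(a, b) on (0.70, 0.35) = 0.35
NOT x4 = 1 − 0.70 = 0.30
NOT x1 = 1 − 0.35 = 0.65
NOT x4 OR NOT x1 = max(a, b) on (0.30, 0.65) = 0.65
(x4 AND x1) AND (NOT x4 OR NOT x1) = min(a, b) on (0.35, 0.65) = 0.35

0.35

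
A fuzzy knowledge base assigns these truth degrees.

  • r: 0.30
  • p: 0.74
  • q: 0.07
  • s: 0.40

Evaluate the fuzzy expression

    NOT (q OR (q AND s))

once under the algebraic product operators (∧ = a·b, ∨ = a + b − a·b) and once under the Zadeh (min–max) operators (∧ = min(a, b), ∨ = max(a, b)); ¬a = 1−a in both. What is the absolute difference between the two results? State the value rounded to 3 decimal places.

Under algebraic product:
  q AND s = a·b on (0.0700, 0.4000) = 0.0280
  q OR (q AND s) = a + b − a·b on (0.0700, 0.0280) = 0.0960
  NOT (q OR (q AND s)) = 1 − 0.0960 = 0.9040
  → value = 0.9040
Under Zadeh (min–max):
  q AND s = min(a, b) on (0.07, 0.40) = 0.07
  q OR (q AND s) = max(a, b) on (0.07, 0.07) = 0.07
  NOT (q OR (q AND s)) = 1 − 0.07 = 0.93
  → value = 0.9300
|0.9040 − 0.9300| = 0.026

0.026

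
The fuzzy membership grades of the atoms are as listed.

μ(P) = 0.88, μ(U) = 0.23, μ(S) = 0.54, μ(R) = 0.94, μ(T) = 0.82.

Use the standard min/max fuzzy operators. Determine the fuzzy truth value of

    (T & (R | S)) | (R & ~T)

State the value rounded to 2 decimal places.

0.82

R | S = max(a, b) on (0.94, 0.54) = 0.94
T & (R | S) = min(a, b) on (0.82, 0.94) = 0.82
~T = 1 − 0.82 = 0.18
R & ~T = min(a, b) on (0.94, 0.18) = 0.18
(T & (R | S)) | (R & ~T) = max(a, b) on (0.82, 0.18) = 0.82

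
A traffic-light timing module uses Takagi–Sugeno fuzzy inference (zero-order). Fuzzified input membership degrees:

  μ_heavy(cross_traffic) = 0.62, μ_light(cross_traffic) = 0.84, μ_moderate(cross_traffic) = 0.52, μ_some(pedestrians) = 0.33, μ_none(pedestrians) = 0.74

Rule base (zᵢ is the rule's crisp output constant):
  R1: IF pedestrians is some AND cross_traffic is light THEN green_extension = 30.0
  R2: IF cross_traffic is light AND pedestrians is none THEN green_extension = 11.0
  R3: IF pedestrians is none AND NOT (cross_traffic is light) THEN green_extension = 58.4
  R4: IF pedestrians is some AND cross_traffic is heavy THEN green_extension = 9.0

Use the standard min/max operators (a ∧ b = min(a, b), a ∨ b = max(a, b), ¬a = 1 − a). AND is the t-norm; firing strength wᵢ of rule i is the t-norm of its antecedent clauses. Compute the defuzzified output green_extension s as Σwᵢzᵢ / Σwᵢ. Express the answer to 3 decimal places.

19.458

R1 (z=30.0): some=0.33, light=0.84; AND[min(a, b)] → w = 0.33
R2 (z=11.0): light=0.84, none=0.74; AND[min(a, b)] → w = 0.74
R3 (z=58.4): none=0.74, ¬light=1−0.84=0.16; AND[min(a, b)] → w = 0.16
R4 (z=9.0): some=0.33, heavy=0.62; AND[min(a, b)] → w = 0.33
Weighted average = (0.33·30.0 + 0.74·11.0 + 0.16·58.4 + 0.33·9.0) / (0.33 + 0.74 + 0.16 + 0.33)
  = 30.3540 / 1.5600 = 19.458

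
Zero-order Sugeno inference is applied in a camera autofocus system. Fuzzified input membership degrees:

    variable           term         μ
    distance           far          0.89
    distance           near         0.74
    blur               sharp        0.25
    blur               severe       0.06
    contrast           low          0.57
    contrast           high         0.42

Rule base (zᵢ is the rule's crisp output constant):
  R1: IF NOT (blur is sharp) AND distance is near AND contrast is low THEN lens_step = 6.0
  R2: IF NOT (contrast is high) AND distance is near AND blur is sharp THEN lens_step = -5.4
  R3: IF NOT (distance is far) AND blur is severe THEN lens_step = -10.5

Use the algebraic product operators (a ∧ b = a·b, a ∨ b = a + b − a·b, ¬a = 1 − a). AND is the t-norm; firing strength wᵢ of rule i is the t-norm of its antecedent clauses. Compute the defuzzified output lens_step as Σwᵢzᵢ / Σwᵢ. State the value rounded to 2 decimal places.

2.90

R1 (z=6.0): ¬sharp=1−0.25=0.75, near=0.74, low=0.57; AND[a·b] → w = 0.3163
R2 (z=-5.4): ¬high=1−0.42=0.58, near=0.74, sharp=0.25; AND[a·b] → w = 0.1073
R3 (z=-10.5): ¬far=1−0.89=0.11, severe=0.06; AND[a·b] → w = 0.0066
Weighted average = (0.3163·6.0 + 0.1073·-5.4 + 0.0066·-10.5) / (0.3163 + 0.1073 + 0.0066)
  = 1.2494 / 0.4302 = 2.90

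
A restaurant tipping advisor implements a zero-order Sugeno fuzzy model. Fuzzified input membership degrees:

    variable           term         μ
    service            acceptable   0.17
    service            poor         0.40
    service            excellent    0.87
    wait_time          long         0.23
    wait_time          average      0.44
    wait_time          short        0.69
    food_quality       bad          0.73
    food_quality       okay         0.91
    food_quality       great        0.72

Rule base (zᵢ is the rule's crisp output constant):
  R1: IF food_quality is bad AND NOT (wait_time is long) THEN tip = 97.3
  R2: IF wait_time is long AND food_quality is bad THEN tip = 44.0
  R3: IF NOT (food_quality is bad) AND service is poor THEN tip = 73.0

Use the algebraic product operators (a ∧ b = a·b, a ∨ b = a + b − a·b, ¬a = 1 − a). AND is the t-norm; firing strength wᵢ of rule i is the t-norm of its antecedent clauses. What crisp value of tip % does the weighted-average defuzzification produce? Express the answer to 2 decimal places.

R1 (z=97.3): bad=0.73, ¬long=1−0.23=0.77; AND[a·b] → w = 0.5621
R2 (z=44.0): long=0.23, bad=0.73; AND[a·b] → w = 0.1679
R3 (z=73.0): ¬bad=1−0.73=0.27, poor=0.40; AND[a·b] → w = 0.1080
Weighted average = (0.5621·97.3 + 0.1679·44.0 + 0.1080·73.0) / (0.5621 + 0.1679 + 0.1080)
  = 69.9639 / 0.8380 = 83.49

83.49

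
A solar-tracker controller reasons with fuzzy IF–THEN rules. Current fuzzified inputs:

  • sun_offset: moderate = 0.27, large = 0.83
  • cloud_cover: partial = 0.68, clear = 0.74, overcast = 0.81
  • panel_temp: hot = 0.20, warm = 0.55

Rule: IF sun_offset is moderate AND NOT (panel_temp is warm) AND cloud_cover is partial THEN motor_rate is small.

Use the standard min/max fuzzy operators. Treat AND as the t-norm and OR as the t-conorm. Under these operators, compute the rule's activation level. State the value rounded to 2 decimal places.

firing strength: moderate=0.27, ¬warm=1−0.55=0.45, partial=0.68; AND[min(a, b)] → w = 0.27

0.27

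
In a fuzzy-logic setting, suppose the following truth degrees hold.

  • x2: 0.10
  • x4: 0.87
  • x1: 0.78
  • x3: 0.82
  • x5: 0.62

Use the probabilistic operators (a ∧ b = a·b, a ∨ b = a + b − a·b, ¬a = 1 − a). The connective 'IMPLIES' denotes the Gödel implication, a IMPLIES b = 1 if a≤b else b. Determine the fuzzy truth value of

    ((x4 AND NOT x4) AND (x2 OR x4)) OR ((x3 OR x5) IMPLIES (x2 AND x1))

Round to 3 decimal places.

NOT x4 = 1 − 0.8700 = 0.1300
x4 AND NOT x4 = a·b on (0.8700, 0.1300) = 0.1131
x2 OR x4 = a + b − a·b on (0.1000, 0.8700) = 0.8830
(x4 AND NOT x4) AND (x2 OR x4) = a·b on (0.1131, 0.8830) = 0.0999
x3 OR x5 = a + b − a·b on (0.8200, 0.6200) = 0.9316
x2 AND x1 = a·b on (0.1000, 0.7800) = 0.0780
(x3 OR x5) IMPLIES (x2 AND x1)  [Gödel: 1 if a≤b else b] with a=0.9316, b=0.0780 → 0.0780
((x4 AND NOT x4) AND (x2 OR x4)) OR ((x3 OR x5) IMPLIES (x2 AND x1)) = a + b − a·b on (0.0999, 0.0780) = 0.1701

0.170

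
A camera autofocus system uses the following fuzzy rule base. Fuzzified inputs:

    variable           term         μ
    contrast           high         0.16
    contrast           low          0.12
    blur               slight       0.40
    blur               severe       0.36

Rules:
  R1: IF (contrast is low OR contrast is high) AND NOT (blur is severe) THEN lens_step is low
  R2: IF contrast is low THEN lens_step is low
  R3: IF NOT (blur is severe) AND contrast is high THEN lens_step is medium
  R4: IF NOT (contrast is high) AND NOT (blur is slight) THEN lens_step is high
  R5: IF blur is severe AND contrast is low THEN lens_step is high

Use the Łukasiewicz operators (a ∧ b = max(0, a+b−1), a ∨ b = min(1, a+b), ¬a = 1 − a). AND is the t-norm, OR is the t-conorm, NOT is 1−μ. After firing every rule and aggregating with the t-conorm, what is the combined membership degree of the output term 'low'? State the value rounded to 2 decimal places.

R1: (low=0.12 OR high=0.16) = 0.28; AND[max(0, a+b−1)] with ¬severe=1−0.36=0.64 → w = 0.00
R2: low=0.12 → w = 0.12
R3: ¬severe=1−0.36=0.64, high=0.16; AND[max(0, a+b−1)] → w = 0.00
R4: ¬high=1−0.16=0.84, ¬slight=1−0.40=0.60; AND[max(0, a+b−1)] → w = 0.44
R5: severe=0.36, low=0.12; AND[max(0, a+b−1)] → w = 0.00
Rules with consequent 'low': {R1, R2} → strengths 0.00, 0.12
Aggregate via t-conorm [min(1, a+b)]: 0.12

0.12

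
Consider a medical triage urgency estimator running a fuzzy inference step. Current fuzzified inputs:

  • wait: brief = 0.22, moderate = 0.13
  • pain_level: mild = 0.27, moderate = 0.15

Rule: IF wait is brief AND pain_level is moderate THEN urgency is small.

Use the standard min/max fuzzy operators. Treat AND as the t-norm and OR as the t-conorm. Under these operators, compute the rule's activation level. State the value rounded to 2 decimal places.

0.15

firing strength: brief=0.22, moderate=0.15; AND[min(a, b)] → w = 0.15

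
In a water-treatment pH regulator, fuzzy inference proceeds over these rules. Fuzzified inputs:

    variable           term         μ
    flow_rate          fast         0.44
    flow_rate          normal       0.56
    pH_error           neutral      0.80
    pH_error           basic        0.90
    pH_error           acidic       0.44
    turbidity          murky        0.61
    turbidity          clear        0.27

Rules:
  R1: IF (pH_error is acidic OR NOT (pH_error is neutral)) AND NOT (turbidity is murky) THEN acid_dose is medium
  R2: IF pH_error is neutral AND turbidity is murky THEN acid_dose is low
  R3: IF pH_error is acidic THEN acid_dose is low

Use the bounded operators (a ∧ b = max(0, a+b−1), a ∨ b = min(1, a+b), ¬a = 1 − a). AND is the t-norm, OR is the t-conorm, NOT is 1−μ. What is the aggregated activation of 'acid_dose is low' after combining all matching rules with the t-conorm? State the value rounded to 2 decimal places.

R1: (acidic=0.44 OR ¬neutral=1−0.80=0.20) = 0.64; AND[max(0, a+b−1)] with ¬murky=1−0.61=0.39 → w = 0.03
R2: neutral=0.80, murky=0.61; AND[max(0, a+b−1)] → w = 0.41
R3: acidic=0.44 → w = 0.44
Rules with consequent 'low': {R2, R3} → strengths 0.41, 0.44
Aggregate via t-conorm [min(1, a+b)]: 0.85

0.85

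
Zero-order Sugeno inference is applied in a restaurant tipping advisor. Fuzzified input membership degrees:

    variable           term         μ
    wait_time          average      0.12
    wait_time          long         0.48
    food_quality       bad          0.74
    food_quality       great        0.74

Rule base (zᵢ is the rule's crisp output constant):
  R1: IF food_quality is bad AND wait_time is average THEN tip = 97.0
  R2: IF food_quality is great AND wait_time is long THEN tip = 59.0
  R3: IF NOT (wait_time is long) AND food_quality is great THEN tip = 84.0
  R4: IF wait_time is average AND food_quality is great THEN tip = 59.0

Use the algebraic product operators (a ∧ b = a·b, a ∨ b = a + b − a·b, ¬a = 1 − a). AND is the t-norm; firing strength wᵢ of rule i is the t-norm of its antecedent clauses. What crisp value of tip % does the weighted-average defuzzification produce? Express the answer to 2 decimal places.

R1 (z=97.0): bad=0.74, average=0.12; AND[a·b] → w = 0.0888
R2 (z=59.0): great=0.74, long=0.48; AND[a·b] → w = 0.3552
R3 (z=84.0): ¬long=1−0.48=0.52, great=0.74; AND[a·b] → w = 0.3848
R4 (z=59.0): average=0.12, great=0.74; AND[a·b] → w = 0.0888
Weighted average = (0.0888·97.0 + 0.3552·59.0 + 0.3848·84.0 + 0.0888·59.0) / (0.0888 + 0.3552 + 0.3848 + 0.0888)
  = 67.1328 / 0.9176 = 73.16

73.16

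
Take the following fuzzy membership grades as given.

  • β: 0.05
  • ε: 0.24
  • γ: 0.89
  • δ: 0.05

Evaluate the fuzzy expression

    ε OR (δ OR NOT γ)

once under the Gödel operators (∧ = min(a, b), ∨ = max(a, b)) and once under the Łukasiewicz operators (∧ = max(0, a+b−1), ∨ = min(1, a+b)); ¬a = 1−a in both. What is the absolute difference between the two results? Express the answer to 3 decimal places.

0.160

Under Gödel:
  NOT γ = 1 − 0.89 = 0.11
  δ OR NOT γ = max(a, b) on (0.05, 0.11) = 0.11
  ε OR (δ OR NOT γ) = max(a, b) on (0.24, 0.11) = 0.24
  → value = 0.2400
Under Łukasiewicz:
  NOT γ = 1 − 0.89 = 0.11
  δ OR NOT γ = min(1, a+b) on (0.05, 0.11) = 0.16
  ε OR (δ OR NOT γ) = min(1, a+b) on (0.24, 0.16) = 0.40
  → value = 0.4000
|0.2400 − 0.4000| = 0.160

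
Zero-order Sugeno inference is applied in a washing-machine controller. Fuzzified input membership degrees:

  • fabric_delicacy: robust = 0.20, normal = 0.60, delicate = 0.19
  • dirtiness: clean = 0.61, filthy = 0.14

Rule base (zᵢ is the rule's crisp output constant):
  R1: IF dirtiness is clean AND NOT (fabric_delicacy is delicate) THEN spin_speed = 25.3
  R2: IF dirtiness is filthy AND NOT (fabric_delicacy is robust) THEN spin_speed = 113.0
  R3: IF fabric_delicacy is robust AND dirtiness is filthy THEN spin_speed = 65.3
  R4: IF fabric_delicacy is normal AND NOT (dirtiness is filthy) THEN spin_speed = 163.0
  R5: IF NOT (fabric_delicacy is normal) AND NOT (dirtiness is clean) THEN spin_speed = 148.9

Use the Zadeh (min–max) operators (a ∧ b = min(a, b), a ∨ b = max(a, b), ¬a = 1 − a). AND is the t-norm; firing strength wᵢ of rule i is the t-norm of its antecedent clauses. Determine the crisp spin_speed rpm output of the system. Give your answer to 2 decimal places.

104.40

R1 (z=25.3): clean=0.61, ¬delicate=1−0.19=0.81; AND[min(a, b)] → w = 0.61
R2 (z=113.0): filthy=0.14, ¬robust=1−0.20=0.80; AND[min(a, b)] → w = 0.14
R3 (z=65.3): robust=0.20, filthy=0.14; AND[min(a, b)] → w = 0.14
R4 (z=163.0): normal=0.60, ¬filthy=1−0.14=0.86; AND[min(a, b)] → w = 0.60
R5 (z=148.9): ¬normal=1−0.60=0.40, ¬clean=1−0.61=0.39; AND[min(a, b)] → w = 0.39
Weighted average = (0.61·25.3 + 0.14·113.0 + 0.14·65.3 + 0.60·163.0 + 0.39·148.9) / (0.61 + 0.14 + 0.14 + 0.60 + 0.39)
  = 196.2660 / 1.8800 = 104.40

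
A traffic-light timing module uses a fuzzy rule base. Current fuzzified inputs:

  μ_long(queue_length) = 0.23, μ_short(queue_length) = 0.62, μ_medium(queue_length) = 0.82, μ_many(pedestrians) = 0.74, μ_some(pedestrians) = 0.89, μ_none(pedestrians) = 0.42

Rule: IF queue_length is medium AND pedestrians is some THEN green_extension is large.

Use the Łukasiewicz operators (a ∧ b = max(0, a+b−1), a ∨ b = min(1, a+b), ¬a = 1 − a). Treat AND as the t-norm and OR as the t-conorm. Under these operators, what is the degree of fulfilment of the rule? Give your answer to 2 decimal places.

firing strength: medium=0.82, some=0.89; AND[max(0, a+b−1)] → w = 0.71

0.71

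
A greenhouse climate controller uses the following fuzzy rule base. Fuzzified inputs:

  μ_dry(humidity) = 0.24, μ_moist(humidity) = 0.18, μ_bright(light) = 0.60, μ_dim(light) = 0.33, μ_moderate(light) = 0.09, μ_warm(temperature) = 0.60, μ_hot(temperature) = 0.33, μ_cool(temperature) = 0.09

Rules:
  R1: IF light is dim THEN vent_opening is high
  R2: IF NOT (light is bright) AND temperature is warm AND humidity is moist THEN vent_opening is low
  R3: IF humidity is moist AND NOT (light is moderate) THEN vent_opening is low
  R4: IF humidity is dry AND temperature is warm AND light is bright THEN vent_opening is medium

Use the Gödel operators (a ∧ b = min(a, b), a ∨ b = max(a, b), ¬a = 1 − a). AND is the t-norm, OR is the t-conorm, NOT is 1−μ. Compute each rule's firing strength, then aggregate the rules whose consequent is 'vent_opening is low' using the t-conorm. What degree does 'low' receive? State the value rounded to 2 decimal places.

R1: dim=0.33 → w = 0.33
R2: ¬bright=1−0.60=0.40, warm=0.60, moist=0.18; AND[min(a, b)] → w = 0.18
R3: moist=0.18, ¬moderate=1−0.09=0.91; AND[min(a, b)] → w = 0.18
R4: dry=0.24, warm=0.60, bright=0.60; AND[min(a, b)] → w = 0.24
Rules with consequent 'low': {R2, R3} → strengths 0.18, 0.18
Aggregate via t-conorm [max(a, b)]: 0.18

0.18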